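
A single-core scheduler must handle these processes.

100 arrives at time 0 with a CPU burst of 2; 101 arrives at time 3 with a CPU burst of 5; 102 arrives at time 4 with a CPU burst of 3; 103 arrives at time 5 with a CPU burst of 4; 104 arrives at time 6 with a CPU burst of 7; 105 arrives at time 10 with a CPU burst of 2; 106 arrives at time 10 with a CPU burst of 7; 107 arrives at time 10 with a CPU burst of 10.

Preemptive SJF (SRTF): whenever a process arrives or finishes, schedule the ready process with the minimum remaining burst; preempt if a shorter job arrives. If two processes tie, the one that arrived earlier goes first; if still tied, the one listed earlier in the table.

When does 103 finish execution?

17

Schedule: | 100 0-2 | idle 2-3 | 101 3-4 | 102 4-7 | 101 7-11 | 105 11-13 | 103 13-17 | 104 17-24 | 106 24-31 | 107 31-41 |
Completion: 100=2  101=11  102=7  103=17  104=24  105=13  106=31  107=41
Turnaround (C−A): 100=2  101=8  102=3  103=12  104=18  105=3  106=21  107=31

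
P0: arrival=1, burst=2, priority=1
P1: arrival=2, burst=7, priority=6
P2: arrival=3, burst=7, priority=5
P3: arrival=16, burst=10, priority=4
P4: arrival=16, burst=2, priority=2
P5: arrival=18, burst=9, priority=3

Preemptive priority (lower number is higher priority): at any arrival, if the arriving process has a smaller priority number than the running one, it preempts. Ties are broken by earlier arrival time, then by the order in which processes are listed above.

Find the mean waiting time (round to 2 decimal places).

6.67

Schedule: | idle 0-1 | P0 1-3 | P2 3-10 | P1 10-16 | P4 16-18 | P5 18-27 | P3 27-37 | P1 37-38 |
Completion: P0=3  P1=38  P2=10  P3=37  P4=18  P5=27
Turnaround (C−A): P0=2  P1=36  P2=7  P3=21  P4=2  P5=9
Waiting times: P0=0, P1=29, P2=0, P3=11, P4=0, P5=0
Average waiting = (0+29+0+11+0+0) / 6 = 40/6 = 6.67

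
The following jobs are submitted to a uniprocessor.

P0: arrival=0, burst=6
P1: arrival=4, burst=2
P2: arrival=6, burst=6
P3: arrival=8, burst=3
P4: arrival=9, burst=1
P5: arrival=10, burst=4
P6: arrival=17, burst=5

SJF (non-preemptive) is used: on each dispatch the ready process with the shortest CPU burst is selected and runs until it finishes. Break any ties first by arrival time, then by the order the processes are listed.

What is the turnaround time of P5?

Schedule: | P0 0-6 | P1 6-8 | P3 8-11 | P4 11-12 | P5 12-16 | P2 16-22 | P6 22-27 |
Completion: P0=6  P1=8  P2=22  P3=11  P4=12  P5=16  P6=27
Turnaround (C−A): P0=6  P1=4  P2=16  P3=3  P4=3  P5=6  P6=10
Turnaround(P5) = completion − arrival = 16 − 10 = 6

6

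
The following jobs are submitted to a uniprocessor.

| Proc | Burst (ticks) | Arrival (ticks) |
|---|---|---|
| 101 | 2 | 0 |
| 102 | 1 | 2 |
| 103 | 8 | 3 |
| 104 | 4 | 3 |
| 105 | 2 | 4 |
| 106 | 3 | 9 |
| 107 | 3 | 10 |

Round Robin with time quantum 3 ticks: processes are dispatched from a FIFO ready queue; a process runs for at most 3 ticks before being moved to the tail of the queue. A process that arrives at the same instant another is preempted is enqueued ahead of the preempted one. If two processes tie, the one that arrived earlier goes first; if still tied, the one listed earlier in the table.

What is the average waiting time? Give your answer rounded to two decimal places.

5.86

Timeline: | 101 0-2 | 102 2-3 | 103 3-6 | 104 6-9 | 105 9-11 | 103 11-14 | 106 14-17 | 104 17-18 | 107 18-21 | 103 21-23 |
Completion: 101=2  102=3  103=23  104=18  105=11  106=17  107=21
Waiting times: 101=0, 102=0, 103=12, 104=11, 105=5, 106=5, 107=8
Average waiting = (0+0+12+11+5+5+8) / 7 = 41/7 = 5.86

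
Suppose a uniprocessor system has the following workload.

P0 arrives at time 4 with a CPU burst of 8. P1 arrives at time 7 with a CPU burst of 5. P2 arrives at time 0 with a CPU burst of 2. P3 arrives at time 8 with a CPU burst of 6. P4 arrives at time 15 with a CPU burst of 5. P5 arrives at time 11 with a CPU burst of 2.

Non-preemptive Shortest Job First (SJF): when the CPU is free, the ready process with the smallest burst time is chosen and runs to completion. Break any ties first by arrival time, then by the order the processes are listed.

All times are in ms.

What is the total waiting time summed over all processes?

28

Schedule: | P2 0-2 | idle 2-4 | P0 4-12 | P5 12-14 | P1 14-19 | P4 19-24 | P3 24-30 |
Completion: P0=12  P1=19  P2=2  P3=30  P4=24  P5=14
Turnaround (C−A): P0=8  P1=12  P2=2  P3=22  P4=9  P5=3
Waiting = turnaround − burst: P0=0, P1=7, P2=0, P3=16, P4=4, P5=1
Total waiting = 0 + 7 + 0 + 16 + 4 + 1 = 28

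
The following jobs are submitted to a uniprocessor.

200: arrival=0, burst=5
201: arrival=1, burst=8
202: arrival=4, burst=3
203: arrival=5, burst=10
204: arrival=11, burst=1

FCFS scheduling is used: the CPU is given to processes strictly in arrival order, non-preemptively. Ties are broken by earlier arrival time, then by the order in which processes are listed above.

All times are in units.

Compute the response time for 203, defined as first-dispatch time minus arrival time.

Timeline: | 200 0-5 | 201 5-13 | 202 13-16 | 203 16-26 | 204 26-27 |
Completion: 200=5  201=13  202=16  203=26  204=27
Response(203) = first start − arrival = 16 − 5 = 11

11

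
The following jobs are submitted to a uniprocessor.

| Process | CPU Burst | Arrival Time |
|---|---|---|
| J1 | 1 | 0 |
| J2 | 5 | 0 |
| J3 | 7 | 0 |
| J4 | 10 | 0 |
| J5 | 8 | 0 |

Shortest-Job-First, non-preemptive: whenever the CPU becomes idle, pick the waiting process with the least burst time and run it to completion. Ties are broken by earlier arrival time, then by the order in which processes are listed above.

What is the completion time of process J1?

Schedule: | J1 0-1 | J2 1-6 | J3 6-13 | J5 13-21 | J4 21-31 |
Completion: J1=1  J2=6  J3=13  J4=31  J5=21
Turnaround (C−A): J1=1  J2=6  J3=13  J4=31  J5=21

1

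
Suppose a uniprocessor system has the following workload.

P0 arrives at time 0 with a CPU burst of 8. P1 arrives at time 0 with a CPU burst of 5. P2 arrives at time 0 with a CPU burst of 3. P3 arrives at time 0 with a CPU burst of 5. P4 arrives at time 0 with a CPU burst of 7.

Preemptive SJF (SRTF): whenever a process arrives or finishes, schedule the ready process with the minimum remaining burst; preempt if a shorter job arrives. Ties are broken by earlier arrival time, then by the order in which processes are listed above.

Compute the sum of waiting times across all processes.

Gantt: | P2 0-3 | P1 3-8 | P3 8-13 | P4 13-20 | P0 20-28 |
Completion: P0=28  P1=8  P2=3  P3=13  P4=20
Turnaround (C−A): P0=28  P1=8  P2=3  P3=13  P4=20
Waiting = turnaround − burst: P0=20, P1=3, P2=0, P3=8, P4=13
Total waiting = 20 + 3 + 0 + 8 + 13 = 44

44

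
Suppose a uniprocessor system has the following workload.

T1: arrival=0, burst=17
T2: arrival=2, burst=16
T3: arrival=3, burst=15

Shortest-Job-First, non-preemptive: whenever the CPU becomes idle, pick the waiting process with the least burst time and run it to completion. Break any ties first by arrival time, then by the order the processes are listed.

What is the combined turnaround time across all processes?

Gantt: | T1 0-17 | T3 17-32 | T2 32-48 |
Completion: T1=17  T2=48  T3=32
Turnaround (C−A): T1=17  T2=46  T3=29
Turnaround = completion − arrival: T1=17, T2=46, T3=29
Total turnaround = 17 + 46 + 29 = 92

92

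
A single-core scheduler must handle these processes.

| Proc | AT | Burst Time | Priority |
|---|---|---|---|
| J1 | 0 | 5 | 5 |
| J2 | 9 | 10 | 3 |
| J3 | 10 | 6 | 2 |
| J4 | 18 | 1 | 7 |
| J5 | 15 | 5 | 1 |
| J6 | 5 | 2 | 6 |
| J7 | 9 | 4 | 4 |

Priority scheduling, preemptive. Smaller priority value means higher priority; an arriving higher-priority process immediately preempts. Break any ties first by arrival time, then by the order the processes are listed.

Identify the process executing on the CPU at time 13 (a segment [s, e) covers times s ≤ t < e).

J3

Timeline: | J1 0-5 | J6 5-7 | idle 7-9 | J2 9-10 | J3 10-15 | J5 15-20 | J3 20-21 | J2 21-30 | J7 30-34 | J4 34-35 |
Completion: J1=5  J2=30  J3=21  J4=35  J5=20  J6=7  J7=34
Turnaround (C−A): J1=5  J2=21  J3=11  J4=17  J5=5  J6=2  J7=25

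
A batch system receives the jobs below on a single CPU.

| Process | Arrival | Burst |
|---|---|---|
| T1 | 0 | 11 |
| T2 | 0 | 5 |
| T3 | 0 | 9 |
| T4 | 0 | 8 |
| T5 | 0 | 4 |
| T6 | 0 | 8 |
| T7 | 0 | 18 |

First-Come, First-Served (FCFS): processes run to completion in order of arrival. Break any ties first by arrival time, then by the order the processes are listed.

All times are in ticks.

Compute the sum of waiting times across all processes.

167

Schedule: | T1 0-11 | T2 11-16 | T3 16-25 | T4 25-33 | T5 33-37 | T6 37-45 | T7 45-63 |
Completion: T1=11  T2=16  T3=25  T4=33  T5=37  T6=45  T7=63
Turnaround (C−A): T1=11  T2=16  T3=25  T4=33  T5=37  T6=45  T7=63
Waiting = turnaround − burst: T1=0, T2=11, T3=16, T4=25, T5=33, T6=37, T7=45
Total waiting = 0 + 11 + 16 + 25 + 33 + 37 + 45 = 167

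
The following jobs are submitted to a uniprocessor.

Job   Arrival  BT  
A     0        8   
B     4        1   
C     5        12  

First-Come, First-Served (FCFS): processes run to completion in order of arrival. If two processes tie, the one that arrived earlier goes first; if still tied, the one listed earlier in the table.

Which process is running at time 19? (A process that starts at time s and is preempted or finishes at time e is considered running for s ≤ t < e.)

C

Gantt: | A 0-8 | B 8-9 | C 9-21 |
Completion: A=8  B=9  C=21
Turnaround (C−A): A=8  B=5  C=16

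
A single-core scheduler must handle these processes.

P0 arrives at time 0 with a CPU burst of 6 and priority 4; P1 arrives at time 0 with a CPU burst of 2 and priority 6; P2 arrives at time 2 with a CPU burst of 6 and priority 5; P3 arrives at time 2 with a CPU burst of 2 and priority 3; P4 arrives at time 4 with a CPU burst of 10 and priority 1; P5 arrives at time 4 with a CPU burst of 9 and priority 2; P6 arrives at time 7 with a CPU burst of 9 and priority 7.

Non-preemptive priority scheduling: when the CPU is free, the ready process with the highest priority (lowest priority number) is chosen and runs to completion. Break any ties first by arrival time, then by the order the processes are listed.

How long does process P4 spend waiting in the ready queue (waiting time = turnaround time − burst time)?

2

Timeline: | P0 0-6 | P4 6-16 | P5 16-25 | P3 25-27 | P2 27-33 | P1 33-35 | P6 35-44 |
Completion: P0=6  P1=35  P2=33  P3=27  P4=16  P5=25  P6=44
Waiting(P4) = turnaround − burst = 12 − 10 = 2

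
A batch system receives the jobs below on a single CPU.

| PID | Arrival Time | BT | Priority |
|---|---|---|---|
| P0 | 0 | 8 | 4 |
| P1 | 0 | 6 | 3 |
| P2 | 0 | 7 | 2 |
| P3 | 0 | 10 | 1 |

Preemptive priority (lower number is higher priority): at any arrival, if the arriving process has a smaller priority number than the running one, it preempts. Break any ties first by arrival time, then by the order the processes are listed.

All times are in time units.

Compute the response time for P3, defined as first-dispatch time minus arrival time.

Timeline: | P3 0-10 | P2 10-17 | P1 17-23 | P0 23-31 |
Completion: P0=31  P1=23  P2=17  P3=10
Turnaround (C−A): P0=31  P1=23  P2=17  P3=10
Response(P3) = first start − arrival = 0 − 0 = 0

0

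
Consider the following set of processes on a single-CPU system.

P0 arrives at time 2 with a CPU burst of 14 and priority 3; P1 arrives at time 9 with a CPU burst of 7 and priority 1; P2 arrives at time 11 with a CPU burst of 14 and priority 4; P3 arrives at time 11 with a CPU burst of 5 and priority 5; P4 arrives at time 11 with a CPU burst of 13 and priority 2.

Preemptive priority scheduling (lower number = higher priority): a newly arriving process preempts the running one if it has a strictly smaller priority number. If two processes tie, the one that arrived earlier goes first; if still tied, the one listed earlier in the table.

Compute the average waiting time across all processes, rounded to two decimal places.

Gantt: | idle 0-2 | P0 2-9 | P1 9-16 | P4 16-29 | P0 29-36 | P2 36-50 | P3 50-55 |
Completion: P0=36  P1=16  P2=50  P3=55  P4=29
Turnaround (C−A): P0=34  P1=7  P2=39  P3=44  P4=18
Waiting times: P0=20, P1=0, P2=25, P3=39, P4=5
Average waiting = (20+0+25+39+5) / 5 = 89/5 = 17.80

17.80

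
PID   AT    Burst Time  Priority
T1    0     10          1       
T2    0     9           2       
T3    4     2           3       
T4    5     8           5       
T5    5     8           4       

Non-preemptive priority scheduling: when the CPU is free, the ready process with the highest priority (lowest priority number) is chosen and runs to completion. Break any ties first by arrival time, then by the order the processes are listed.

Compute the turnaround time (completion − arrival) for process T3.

17

Timeline: | T1 0-10 | T2 10-19 | T3 19-21 | T5 21-29 | T4 29-37 |
Completion: T1=10  T2=19  T3=21  T4=37  T5=29
Turnaround (C−A): T1=10  T2=19  T3=17  T4=32  T5=24
Turnaround(T3) = completion − arrival = 21 − 4 = 17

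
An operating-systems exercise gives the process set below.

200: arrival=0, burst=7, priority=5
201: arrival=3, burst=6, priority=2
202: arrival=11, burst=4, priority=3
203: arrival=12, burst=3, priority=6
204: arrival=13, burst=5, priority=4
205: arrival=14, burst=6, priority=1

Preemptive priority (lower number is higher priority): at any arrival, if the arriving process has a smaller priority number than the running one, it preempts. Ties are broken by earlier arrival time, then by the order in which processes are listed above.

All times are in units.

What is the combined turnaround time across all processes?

82

Schedule: | 200 0-3 | 201 3-9 | 200 9-11 | 202 11-14 | 205 14-20 | 202 20-21 | 204 21-26 | 200 26-28 | 203 28-31 |
Completion: 200=28  201=9  202=21  203=31  204=26  205=20
Turnaround (C−A): 200=28  201=6  202=10  203=19  204=13  205=6
Turnaround = completion − arrival: 200=28, 201=6, 202=10, 203=19, 204=13, 205=6
Total turnaround = 28 + 6 + 10 + 19 + 13 + 6 = 82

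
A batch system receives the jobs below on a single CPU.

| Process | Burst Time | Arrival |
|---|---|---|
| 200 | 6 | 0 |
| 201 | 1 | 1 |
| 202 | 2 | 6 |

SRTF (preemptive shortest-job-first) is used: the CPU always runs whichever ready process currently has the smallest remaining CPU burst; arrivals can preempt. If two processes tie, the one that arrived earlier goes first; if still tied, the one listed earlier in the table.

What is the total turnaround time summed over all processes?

Gantt: | 200 0-1 | 201 1-2 | 200 2-7 | 202 7-9 |
Completion: 200=7  201=2  202=9
Turnaround = completion − arrival: 200=7, 201=1, 202=3
Total turnaround = 7 + 1 + 3 = 11

11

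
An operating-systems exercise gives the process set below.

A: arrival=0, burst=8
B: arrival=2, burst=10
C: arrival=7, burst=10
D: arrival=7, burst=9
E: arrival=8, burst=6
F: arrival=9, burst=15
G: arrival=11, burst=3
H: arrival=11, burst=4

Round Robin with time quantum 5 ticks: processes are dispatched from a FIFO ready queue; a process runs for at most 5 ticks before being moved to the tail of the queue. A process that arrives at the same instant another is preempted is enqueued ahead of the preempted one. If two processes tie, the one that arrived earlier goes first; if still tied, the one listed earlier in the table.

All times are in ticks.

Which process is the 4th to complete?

Timeline: | A 0-5 | B 5-10 | A 10-13 | C 13-18 | D 18-23 | E 23-28 | F 28-33 | B 33-38 | G 38-41 | H 41-45 | C 45-50 | D 50-54 | E 54-55 | F 55-65 |
Completion: A=13  B=38  C=50  D=54  E=55  F=65  G=41  H=45
Finish order: A → B → G → H → C → D → E → F

H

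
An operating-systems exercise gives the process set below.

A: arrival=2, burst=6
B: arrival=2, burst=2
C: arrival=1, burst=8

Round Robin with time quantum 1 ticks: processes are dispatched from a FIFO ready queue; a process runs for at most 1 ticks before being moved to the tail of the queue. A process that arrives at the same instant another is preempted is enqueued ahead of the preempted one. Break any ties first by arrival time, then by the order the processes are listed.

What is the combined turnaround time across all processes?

Gantt: | idle 0-1 | C 1-2 | A 2-3 | B 3-4 | C 4-5 | A 5-6 | B 6-7 | C 7-8 | A 8-9 | C 9-10 | A 10-11 | C 11-12 | A 12-13 | C 13-14 | A 14-15 | C 15-17 |
Completion: A=15  B=7  C=17
Turnaround (C−A): A=13  B=5  C=16
Turnaround = completion − arrival: A=13, B=5, C=16
Total turnaround = 13 + 5 + 16 = 34

34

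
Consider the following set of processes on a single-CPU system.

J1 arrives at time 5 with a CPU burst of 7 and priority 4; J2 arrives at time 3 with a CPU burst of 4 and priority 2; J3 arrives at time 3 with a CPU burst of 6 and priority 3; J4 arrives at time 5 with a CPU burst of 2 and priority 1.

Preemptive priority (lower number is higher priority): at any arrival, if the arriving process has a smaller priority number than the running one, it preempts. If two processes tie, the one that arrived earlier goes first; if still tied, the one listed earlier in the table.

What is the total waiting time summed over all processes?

18

Gantt: | idle 0-3 | J2 3-5 | J4 5-7 | J2 7-9 | J3 9-15 | J1 15-22 |
Completion: J1=22  J2=9  J3=15  J4=7
Turnaround (C−A): J1=17  J2=6  J3=12  J4=2
Waiting = turnaround − burst: J1=10, J2=2, J3=6, J4=0
Total waiting = 10 + 2 + 6 + 0 = 18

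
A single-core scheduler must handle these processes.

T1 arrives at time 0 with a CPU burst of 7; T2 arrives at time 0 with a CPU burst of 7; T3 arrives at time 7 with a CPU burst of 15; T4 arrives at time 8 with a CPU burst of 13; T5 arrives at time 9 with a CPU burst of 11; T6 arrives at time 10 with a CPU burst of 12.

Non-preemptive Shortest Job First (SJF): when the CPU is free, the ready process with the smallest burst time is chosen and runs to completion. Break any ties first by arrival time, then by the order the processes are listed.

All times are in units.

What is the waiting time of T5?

5

Gantt: | T1 0-7 | T2 7-14 | T5 14-25 | T6 25-37 | T4 37-50 | T3 50-65 |
Completion: T1=7  T2=14  T3=65  T4=50  T5=25  T6=37
Turnaround (C−A): T1=7  T2=14  T3=58  T4=42  T5=16  T6=27
Waiting(T5) = turnaround − burst = 16 − 11 = 5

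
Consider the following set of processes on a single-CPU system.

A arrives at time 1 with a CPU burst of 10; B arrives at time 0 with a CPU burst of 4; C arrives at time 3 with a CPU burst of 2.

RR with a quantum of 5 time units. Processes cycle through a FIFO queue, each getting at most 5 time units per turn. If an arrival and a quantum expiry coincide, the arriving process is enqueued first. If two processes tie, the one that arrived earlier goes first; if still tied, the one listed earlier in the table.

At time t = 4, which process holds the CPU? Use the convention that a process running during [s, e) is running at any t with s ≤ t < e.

Schedule: | B 0-4 | A 4-9 | C 9-11 | A 11-16 |
Completion: A=16  B=4  C=11

A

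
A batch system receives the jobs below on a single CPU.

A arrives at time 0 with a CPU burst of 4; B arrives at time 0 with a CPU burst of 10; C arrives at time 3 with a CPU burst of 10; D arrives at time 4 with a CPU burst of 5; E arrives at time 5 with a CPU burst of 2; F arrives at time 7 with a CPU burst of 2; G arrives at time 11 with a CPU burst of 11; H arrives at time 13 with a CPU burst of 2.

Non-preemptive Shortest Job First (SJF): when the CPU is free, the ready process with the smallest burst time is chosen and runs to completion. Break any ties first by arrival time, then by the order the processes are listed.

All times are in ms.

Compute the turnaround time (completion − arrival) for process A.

4

Timeline: | A 0-4 | D 4-9 | E 9-11 | F 11-13 | H 13-15 | B 15-25 | C 25-35 | G 35-46 |
Completion: A=4  B=25  C=35  D=9  E=11  F=13  G=46  H=15
Turnaround(A) = completion − arrival = 4 − 0 = 4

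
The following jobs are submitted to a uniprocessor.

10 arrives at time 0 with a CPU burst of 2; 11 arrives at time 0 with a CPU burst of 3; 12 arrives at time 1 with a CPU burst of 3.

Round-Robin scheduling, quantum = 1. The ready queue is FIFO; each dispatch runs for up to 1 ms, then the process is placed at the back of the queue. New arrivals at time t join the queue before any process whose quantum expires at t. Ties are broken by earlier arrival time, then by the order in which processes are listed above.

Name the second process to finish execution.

Timeline: | 10 0-1 | 11 1-2 | 12 2-3 | 10 3-4 | 11 4-5 | 12 5-6 | 11 6-7 | 12 7-8 |
Completion: 10=4  11=7  12=8
Finish order: 10 → 11 → 12

11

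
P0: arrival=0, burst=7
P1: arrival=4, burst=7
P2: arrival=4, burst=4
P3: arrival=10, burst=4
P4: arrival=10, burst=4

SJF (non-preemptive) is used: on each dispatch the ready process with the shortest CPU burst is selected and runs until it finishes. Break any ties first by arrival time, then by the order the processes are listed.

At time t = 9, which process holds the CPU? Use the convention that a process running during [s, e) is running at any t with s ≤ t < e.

Schedule: | P0 0-7 | P2 7-11 | P3 11-15 | P4 15-19 | P1 19-26 |
Completion: P0=7  P1=26  P2=11  P3=15  P4=19

P2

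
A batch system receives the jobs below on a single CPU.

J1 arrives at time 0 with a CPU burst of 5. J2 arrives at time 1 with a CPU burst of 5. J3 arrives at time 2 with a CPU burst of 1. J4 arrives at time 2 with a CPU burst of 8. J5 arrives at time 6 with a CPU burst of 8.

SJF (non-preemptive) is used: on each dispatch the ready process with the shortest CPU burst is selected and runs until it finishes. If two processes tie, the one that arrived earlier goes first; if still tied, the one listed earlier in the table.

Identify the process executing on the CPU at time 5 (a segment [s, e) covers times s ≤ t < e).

Timeline: | J1 0-5 | J3 5-6 | J2 6-11 | J4 11-19 | J5 19-27 |
Completion: J1=5  J2=11  J3=6  J4=19  J5=27

J3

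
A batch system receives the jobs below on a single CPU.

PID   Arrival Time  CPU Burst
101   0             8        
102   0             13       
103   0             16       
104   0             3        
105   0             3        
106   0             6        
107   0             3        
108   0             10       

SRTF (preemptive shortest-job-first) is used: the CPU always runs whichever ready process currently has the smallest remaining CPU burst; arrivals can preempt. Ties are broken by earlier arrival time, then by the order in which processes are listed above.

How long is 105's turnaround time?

6

Schedule: | 104 0-3 | 105 3-6 | 107 6-9 | 106 9-15 | 101 15-23 | 108 23-33 | 102 33-46 | 103 46-62 |
Completion: 101=23  102=46  103=62  104=3  105=6  106=15  107=9  108=33
Turnaround (C−A): 101=23  102=46  103=62  104=3  105=6  106=15  107=9  108=33
Turnaround(105) = completion − arrival = 6 − 0 = 6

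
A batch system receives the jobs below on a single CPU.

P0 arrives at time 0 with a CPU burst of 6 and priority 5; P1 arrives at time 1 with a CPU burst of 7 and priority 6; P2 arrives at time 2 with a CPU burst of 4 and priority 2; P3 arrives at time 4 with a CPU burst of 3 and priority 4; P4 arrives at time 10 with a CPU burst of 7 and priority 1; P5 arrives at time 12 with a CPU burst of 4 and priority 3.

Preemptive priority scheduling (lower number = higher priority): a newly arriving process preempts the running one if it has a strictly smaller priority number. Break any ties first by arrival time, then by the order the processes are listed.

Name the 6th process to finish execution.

Schedule: | P0 0-2 | P2 2-6 | P3 6-9 | P0 9-10 | P4 10-17 | P5 17-21 | P0 21-24 | P1 24-31 |
Completion: P0=24  P1=31  P2=6  P3=9  P4=17  P5=21
Turnaround (C−A): P0=24  P1=30  P2=4  P3=5  P4=7  P5=9
Finish order: P2 → P3 → P4 → P5 → P0 → P1

P1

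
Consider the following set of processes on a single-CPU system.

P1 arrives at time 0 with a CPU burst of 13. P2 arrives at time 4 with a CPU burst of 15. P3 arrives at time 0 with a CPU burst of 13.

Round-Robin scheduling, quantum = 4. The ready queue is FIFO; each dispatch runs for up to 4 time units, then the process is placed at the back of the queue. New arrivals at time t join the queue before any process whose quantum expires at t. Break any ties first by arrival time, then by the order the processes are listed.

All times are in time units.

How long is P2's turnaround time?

37

Gantt: | P1 0-4 | P3 4-8 | P2 8-12 | P1 12-16 | P3 16-20 | P2 20-24 | P1 24-28 | P3 28-32 | P2 32-36 | P1 36-37 | P3 37-38 | P2 38-41 |
Completion: P1=37  P2=41  P3=38
Turnaround(P2) = completion − arrival = 41 − 4 = 37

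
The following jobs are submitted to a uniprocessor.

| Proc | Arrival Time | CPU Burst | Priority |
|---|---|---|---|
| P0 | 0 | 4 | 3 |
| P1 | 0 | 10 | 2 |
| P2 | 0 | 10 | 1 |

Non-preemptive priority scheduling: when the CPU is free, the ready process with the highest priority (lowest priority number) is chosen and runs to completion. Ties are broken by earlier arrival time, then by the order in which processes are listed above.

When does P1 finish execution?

Timeline: | P2 0-10 | P1 10-20 | P0 20-24 |
Completion: P0=24  P1=20  P2=10
Turnaround (C−A): P0=24  P1=20  P2=10

20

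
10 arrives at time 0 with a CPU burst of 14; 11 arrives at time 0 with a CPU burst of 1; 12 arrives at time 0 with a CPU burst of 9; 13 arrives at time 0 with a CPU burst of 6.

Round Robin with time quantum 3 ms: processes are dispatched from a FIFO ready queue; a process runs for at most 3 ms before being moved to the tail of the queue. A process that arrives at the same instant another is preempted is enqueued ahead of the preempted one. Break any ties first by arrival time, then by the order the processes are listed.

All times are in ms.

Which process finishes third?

Schedule: | 10 0-3 | 11 3-4 | 12 4-7 | 13 7-10 | 10 10-13 | 12 13-16 | 13 16-19 | 10 19-22 | 12 22-25 | 10 25-30 |
Completion: 10=30  11=4  12=25  13=19
Finish order: 11 → 13 → 12 → 10

12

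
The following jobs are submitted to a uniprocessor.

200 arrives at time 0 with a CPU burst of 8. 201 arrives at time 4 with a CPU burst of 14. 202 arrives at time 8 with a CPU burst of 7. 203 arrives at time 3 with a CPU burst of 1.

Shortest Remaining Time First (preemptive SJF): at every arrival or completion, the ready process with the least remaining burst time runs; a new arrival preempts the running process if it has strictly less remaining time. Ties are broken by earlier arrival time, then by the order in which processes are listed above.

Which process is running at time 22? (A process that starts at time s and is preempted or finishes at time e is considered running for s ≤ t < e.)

201

Gantt: | 200 0-3 | 203 3-4 | 200 4-9 | 202 9-16 | 201 16-30 |
Completion: 200=9  201=30  202=16  203=4
Turnaround (C−A): 200=9  201=26  202=8  203=1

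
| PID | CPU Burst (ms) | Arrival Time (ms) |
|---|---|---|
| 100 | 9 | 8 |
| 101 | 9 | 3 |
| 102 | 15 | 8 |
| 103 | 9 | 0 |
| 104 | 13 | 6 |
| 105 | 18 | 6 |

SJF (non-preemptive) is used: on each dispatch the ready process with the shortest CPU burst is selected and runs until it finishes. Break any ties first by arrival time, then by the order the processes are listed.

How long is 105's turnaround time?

Schedule: | 103 0-9 | 101 9-18 | 100 18-27 | 104 27-40 | 102 40-55 | 105 55-73 |
Completion: 100=27  101=18  102=55  103=9  104=40  105=73
Turnaround(105) = completion − arrival = 73 − 6 = 67

67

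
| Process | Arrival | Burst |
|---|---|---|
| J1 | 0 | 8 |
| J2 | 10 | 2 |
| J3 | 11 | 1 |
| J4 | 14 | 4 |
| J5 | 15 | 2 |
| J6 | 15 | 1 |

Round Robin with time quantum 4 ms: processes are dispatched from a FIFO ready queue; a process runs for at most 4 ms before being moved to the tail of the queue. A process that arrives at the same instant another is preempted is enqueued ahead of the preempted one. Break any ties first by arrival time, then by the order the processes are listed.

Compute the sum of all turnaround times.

Gantt: | J1 0-8 | idle 8-10 | J2 10-12 | J3 12-13 | idle 13-14 | J4 14-18 | J5 18-20 | J6 20-21 |
Completion: J1=8  J2=12  J3=13  J4=18  J5=20  J6=21
Turnaround = completion − arrival: J1=8, J2=2, J3=2, J4=4, J5=5, J6=6
Total turnaround = 8 + 2 + 2 + 4 + 5 + 6 = 27

27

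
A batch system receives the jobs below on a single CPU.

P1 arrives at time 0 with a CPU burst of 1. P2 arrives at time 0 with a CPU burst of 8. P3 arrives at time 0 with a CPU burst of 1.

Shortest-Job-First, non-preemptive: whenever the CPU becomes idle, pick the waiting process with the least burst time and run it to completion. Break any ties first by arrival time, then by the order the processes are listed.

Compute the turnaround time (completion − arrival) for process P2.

Schedule: | P1 0-1 | P3 1-2 | P2 2-10 |
Completion: P1=1  P2=10  P3=2
Turnaround (C−A): P1=1  P2=10  P3=2
Turnaround(P2) = completion − arrival = 10 − 0 = 10

10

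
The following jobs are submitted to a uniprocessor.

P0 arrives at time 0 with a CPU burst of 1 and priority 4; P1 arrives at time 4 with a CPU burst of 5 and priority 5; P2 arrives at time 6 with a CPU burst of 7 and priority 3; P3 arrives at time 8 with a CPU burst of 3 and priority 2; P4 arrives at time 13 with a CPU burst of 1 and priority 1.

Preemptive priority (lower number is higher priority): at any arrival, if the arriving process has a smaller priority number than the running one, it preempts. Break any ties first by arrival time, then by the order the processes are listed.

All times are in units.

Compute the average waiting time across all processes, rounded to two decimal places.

Timeline: | P0 0-1 | idle 1-4 | P1 4-6 | P2 6-8 | P3 8-11 | P2 11-13 | P4 13-14 | P2 14-17 | P1 17-20 |
Completion: P0=1  P1=20  P2=17  P3=11  P4=14
Turnaround (C−A): P0=1  P1=16  P2=11  P3=3  P4=1
Waiting times: P0=0, P1=11, P2=4, P3=0, P4=0
Average waiting = (0+11+4+0+0) / 5 = 15/5 = 3.00

3.00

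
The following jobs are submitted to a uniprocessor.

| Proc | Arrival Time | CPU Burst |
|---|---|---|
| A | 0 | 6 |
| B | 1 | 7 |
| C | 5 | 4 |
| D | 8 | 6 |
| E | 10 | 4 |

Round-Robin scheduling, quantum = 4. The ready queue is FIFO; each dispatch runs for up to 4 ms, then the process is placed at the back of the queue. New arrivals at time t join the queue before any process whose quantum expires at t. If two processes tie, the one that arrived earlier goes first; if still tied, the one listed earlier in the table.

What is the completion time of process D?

Gantt: | A 0-4 | B 4-8 | A 8-10 | C 10-14 | D 14-18 | B 18-21 | E 21-25 | D 25-27 |
Completion: A=10  B=21  C=14  D=27  E=25
Turnaround (C−A): A=10  B=20  C=9  D=19  E=15

27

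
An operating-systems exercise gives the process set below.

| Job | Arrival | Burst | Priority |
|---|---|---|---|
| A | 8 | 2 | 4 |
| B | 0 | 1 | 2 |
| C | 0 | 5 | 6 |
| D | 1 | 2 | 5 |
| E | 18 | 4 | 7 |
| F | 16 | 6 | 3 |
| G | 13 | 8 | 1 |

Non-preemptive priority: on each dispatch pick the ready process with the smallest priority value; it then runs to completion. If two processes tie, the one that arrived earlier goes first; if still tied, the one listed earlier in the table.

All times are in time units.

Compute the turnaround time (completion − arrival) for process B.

Gantt: | B 0-1 | D 1-3 | C 3-8 | A 8-10 | idle 10-13 | G 13-21 | F 21-27 | E 27-31 |
Completion: A=10  B=1  C=8  D=3  E=31  F=27  G=21
Turnaround (C−A): A=2  B=1  C=8  D=2  E=13  F=11  G=8
Turnaround(B) = completion − arrival = 1 − 0 = 1

1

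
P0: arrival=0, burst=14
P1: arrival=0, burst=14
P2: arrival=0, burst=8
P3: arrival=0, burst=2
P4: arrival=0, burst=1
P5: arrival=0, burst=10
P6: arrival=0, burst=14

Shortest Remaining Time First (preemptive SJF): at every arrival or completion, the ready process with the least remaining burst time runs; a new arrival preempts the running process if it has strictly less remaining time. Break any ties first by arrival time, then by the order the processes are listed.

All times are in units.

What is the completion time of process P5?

21

Gantt: | P4 0-1 | P3 1-3 | P2 3-11 | P5 11-21 | P0 21-35 | P1 35-49 | P6 49-63 |
Completion: P0=35  P1=49  P2=11  P3=3  P4=1  P5=21  P6=63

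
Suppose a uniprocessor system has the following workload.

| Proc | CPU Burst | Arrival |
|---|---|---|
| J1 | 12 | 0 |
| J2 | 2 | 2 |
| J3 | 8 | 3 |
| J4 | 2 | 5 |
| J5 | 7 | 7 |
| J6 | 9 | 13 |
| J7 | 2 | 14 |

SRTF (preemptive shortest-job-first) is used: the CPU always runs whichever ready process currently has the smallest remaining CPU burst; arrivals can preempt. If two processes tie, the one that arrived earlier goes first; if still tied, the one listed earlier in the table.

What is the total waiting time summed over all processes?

Timeline: | J1 0-2 | J2 2-4 | J3 4-5 | J4 5-7 | J3 7-14 | J7 14-16 | J5 16-23 | J6 23-32 | J1 32-42 |
Completion: J1=42  J2=4  J3=14  J4=7  J5=23  J6=32  J7=16
Turnaround (C−A): J1=42  J2=2  J3=11  J4=2  J5=16  J6=19  J7=2
Waiting = turnaround − burst: J1=30, J2=0, J3=3, J4=0, J5=9, J6=10, J7=0
Total waiting = 30 + 0 + 3 + 0 + 9 + 10 + 0 = 52

52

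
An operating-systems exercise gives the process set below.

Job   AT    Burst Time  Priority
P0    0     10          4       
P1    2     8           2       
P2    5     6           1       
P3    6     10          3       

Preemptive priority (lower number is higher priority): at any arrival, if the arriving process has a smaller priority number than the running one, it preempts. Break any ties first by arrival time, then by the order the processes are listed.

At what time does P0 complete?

34

Timeline: | P0 0-2 | P1 2-5 | P2 5-11 | P1 11-16 | P3 16-26 | P0 26-34 |
Completion: P0=34  P1=16  P2=11  P3=26
Turnaround (C−A): P0=34  P1=14  P2=6  P3=20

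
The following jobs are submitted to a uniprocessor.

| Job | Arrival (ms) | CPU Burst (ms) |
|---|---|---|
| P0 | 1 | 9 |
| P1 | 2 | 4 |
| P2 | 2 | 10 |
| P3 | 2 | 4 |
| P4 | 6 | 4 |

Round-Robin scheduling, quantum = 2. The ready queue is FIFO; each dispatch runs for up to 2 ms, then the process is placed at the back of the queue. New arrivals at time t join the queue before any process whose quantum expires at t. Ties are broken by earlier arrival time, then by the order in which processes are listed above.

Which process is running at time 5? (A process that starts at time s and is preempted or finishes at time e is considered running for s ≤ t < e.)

Gantt: | idle 0-1 | P0 1-3 | P1 3-5 | P2 5-7 | P3 7-9 | P0 9-11 | P1 11-13 | P4 13-15 | P2 15-17 | P3 17-19 | P0 19-21 | P4 21-23 | P2 23-25 | P0 25-27 | P2 27-29 | P0 29-30 | P2 30-32 |
Completion: P0=30  P1=13  P2=32  P3=19  P4=23
Turnaround (C−A): P0=29  P1=11  P2=30  P3=17  P4=17

P2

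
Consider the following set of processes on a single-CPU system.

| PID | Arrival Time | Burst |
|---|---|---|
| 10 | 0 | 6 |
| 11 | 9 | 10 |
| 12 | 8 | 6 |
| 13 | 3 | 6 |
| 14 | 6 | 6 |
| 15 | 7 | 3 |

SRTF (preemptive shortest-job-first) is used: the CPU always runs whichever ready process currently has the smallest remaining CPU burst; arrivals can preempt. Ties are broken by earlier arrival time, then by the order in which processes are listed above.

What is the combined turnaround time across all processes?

83

Timeline: | 10 0-6 | 13 6-7 | 15 7-10 | 13 10-15 | 14 15-21 | 12 21-27 | 11 27-37 |
Completion: 10=6  11=37  12=27  13=15  14=21  15=10
Turnaround (C−A): 10=6  11=28  12=19  13=12  14=15  15=3
Turnaround = completion − arrival: 10=6, 11=28, 12=19, 13=12, 14=15, 15=3
Total turnaround = 6 + 28 + 19 + 12 + 15 + 3 = 83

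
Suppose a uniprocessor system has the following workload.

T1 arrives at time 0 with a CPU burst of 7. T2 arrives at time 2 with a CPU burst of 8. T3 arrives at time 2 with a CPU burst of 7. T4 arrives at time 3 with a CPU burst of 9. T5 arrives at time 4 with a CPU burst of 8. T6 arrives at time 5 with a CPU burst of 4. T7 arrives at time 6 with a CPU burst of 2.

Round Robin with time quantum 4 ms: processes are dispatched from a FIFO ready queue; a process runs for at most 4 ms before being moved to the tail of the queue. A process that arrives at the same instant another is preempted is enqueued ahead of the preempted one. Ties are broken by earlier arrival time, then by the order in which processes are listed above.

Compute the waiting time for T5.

Schedule: | T1 0-4 | T2 4-8 | T3 8-12 | T4 12-16 | T5 16-20 | T1 20-23 | T6 23-27 | T7 27-29 | T2 29-33 | T3 33-36 | T4 36-40 | T5 40-44 | T4 44-45 |
Completion: T1=23  T2=33  T3=36  T4=45  T5=44  T6=27  T7=29
Waiting(T5) = turnaround − burst = 40 − 8 = 32

32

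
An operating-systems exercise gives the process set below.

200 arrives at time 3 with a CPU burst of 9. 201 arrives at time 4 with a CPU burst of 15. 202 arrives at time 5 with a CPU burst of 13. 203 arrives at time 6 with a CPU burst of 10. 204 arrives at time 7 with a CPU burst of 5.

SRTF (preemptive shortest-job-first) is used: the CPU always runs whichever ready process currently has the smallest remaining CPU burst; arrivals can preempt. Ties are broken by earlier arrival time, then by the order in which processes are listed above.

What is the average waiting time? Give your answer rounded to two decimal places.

Gantt: | idle 0-3 | 200 3-12 | 204 12-17 | 203 17-27 | 202 27-40 | 201 40-55 |
Completion: 200=12  201=55  202=40  203=27  204=17
Turnaround (C−A): 200=9  201=51  202=35  203=21  204=10
Waiting times: 200=0, 201=36, 202=22, 203=11, 204=5
Average waiting = (0+36+22+11+5) / 5 = 74/5 = 14.80

14.80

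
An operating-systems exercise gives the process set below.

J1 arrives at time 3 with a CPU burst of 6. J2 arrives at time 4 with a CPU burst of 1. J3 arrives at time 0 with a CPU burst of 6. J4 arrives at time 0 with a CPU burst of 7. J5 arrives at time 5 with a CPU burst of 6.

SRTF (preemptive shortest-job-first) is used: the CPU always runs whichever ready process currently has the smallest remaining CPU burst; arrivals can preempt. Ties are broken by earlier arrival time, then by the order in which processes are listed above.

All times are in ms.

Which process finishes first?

J2

Gantt: | J3 0-4 | J2 4-5 | J3 5-7 | J1 7-13 | J5 13-19 | J4 19-26 |
Completion: J1=13  J2=5  J3=7  J4=26  J5=19
Finish order: J2 → J3 → J1 → J5 → J4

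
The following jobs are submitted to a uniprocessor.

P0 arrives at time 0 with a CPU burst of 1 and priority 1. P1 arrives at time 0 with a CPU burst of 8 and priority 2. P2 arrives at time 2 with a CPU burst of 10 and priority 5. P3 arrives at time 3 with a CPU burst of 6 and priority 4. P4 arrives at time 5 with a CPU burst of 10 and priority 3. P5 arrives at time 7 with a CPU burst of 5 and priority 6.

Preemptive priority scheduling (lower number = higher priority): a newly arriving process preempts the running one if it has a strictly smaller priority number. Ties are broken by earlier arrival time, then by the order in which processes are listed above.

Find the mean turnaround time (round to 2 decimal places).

18.67

Timeline: | P0 0-1 | P1 1-9 | P4 9-19 | P3 19-25 | P2 25-35 | P5 35-40 |
Completion: P0=1  P1=9  P2=35  P3=25  P4=19  P5=40
Turnaround (C−A): P0=1  P1=9  P2=33  P3=22  P4=14  P5=33
Turnaround times: P0=1, P1=9, P2=33, P3=22, P4=14, P5=33
Average turnaround = (1+9+33+22+14+33) / 6 = 112/6 = 18.67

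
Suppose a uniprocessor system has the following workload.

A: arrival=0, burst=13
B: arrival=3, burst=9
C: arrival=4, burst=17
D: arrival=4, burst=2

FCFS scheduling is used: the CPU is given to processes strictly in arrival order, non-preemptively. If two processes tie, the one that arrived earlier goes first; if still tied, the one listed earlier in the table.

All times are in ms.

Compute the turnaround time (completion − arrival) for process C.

Gantt: | A 0-13 | B 13-22 | C 22-39 | D 39-41 |
Completion: A=13  B=22  C=39  D=41
Turnaround (C−A): A=13  B=19  C=35  D=37
Turnaround(C) = completion − arrival = 39 − 4 = 35

35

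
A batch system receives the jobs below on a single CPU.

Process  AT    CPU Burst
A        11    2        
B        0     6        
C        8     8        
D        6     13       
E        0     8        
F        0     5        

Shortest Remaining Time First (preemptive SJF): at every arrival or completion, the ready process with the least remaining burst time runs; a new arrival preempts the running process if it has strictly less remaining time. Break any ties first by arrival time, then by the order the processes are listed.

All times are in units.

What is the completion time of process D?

Timeline: | F 0-5 | B 5-11 | A 11-13 | E 13-21 | C 21-29 | D 29-42 |
Completion: A=13  B=11  C=29  D=42  E=21  F=5

42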